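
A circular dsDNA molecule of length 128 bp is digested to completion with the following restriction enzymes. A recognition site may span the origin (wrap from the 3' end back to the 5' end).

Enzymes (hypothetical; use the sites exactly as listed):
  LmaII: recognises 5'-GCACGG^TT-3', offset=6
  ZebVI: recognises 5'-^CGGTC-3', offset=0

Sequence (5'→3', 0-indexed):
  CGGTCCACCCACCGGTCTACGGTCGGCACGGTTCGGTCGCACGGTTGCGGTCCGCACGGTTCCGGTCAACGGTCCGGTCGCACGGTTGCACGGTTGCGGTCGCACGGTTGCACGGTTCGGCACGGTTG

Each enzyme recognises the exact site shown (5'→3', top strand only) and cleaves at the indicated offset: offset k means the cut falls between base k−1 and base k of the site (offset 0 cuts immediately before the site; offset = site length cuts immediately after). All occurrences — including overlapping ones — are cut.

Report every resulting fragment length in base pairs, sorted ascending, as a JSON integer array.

[2,3,3,3,3,5,7,7,8,8,10,11,11,11,12,12,12]

Site scan:
  LmaII (GCACGGTT, off=6): starts [25, 38, 53, 79, 87, 101, 109, 119] → cuts [31, 44, 59, 85, 93, 107, 115, 125]
  ZebVI (CGGTC, off=0): starts [0, 12, 19, 33, 47, 62, 69, 74, 96] → cuts [0, 12, 19, 33, 47, 62, 69, 74, 96]

All cut coordinates (distinct, sorted): [0, 12, 19, 31, 33, 44, 47, 59, 62, 69, 74, 85, 93, 96, 107, 115, 125]

Fragments:
  0→12: 12 bp
  12→19: 7 bp
  19→31: 12 bp
  31→33: 2 bp
  33→44: 11 bp
  44→47: 3 bp
  47→59: 12 bp
  59→62: 3 bp
  62→69: 7 bp
  69→74: 5 bp
  74→85: 11 bp
  85→93: 8 bp
  93→96: 3 bp
  96→107: 11 bp
  107→115: 8 bp
  115→125: 10 bp
  125→0 (wrap): 128-125+0 = 3 bp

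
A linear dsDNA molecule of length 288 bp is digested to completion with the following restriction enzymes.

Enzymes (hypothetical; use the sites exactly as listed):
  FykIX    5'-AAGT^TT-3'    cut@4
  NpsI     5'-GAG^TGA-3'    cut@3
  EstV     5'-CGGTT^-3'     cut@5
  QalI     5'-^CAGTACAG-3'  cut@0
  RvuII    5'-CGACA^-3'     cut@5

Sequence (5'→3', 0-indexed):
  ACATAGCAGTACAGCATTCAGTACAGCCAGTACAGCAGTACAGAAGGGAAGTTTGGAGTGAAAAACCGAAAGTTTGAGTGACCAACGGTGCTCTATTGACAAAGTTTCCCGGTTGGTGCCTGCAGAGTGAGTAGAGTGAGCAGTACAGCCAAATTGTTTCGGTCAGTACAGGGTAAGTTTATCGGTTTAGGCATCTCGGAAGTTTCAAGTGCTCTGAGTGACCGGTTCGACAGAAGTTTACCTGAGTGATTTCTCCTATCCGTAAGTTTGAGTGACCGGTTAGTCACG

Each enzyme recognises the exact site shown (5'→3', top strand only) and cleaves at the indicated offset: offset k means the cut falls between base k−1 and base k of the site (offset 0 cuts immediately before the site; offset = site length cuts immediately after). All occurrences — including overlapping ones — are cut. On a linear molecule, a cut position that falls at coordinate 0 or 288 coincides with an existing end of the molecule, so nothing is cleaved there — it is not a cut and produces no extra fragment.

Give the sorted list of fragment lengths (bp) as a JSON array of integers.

Scan for sites:
  FykIX (AAGTTT, off=4): starts [48, 69, 101, 174, 199, 233, 263] → cuts [52, 73, 105, 178, 203, 237, 267]
  NpsI (GAGTGA, off=3): starts [55, 75, 124, 133, 215, 243, 269] → cuts [58, 78, 127, 136, 218, 246, 272]
  EstV (CGGTT, off=5): starts [109, 182, 222, 276] → cuts [114, 187, 227, 281]
  QalI (CAGTACAG, off=0): starts [6, 18, 27, 35, 140, 163] → cuts [6, 18, 27, 35, 140, 163]
  RvuII (CGACA, off=5): starts [227] → cuts [232]

Pooled cuts: [6, 18, 27, 35, 52, 58, 73, 78, 105, 114, 127, 136, 140, 163, 178, 187, 203, 218, 227, 232, 237, 246, 267, 272, 281]

Fragments:
  [0,6): 6 bp
  [6,18): 12 bp
  [18,27): 9 bp
  [27,35): 8 bp
  [35,52): 17 bp
  [52,58): 6 bp
  [58,73): 15 bp
  [73,78): 5 bp
  [78,105): 27 bp
  [105,114): 9 bp
  [114,127): 13 bp
  [127,136): 9 bp
  [136,140): 4 bp
  [140,163): 23 bp
  [163,178): 15 bp
  [178,187): 9 bp
  [187,203): 16 bp
  [203,218): 15 bp
  [218,227): 9 bp
  [227,232): 5 bp
  [232,237): 5 bp
  [237,246): 9 bp
  [246,267): 21 bp
  [267,272): 5 bp
  [272,281): 9 bp
  [281,288): 7 bp

[4,5,5,5,5,6,6,7,8,9,9,9,9,9,9,9,12,13,15,15,15,16,17,21,23,27]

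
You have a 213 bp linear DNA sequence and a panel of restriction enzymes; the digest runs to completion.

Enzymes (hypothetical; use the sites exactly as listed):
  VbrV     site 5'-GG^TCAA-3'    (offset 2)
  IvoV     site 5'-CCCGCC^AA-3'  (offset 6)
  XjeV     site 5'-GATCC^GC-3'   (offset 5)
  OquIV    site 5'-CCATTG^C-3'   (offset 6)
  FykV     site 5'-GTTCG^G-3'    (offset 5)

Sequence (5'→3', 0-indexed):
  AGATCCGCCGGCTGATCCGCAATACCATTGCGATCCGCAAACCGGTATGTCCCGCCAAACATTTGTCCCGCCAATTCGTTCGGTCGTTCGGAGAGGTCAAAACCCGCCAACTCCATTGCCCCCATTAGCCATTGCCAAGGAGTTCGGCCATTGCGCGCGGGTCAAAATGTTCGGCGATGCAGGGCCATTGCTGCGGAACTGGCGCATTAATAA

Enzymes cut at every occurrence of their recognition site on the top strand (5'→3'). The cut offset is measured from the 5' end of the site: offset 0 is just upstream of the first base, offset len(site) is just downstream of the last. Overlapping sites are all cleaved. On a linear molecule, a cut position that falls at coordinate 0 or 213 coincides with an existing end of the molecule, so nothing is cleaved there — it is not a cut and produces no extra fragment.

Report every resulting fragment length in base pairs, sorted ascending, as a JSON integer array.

[6,6,6,7,8,8,10,10,12,12,12,12,12,16,16,17,20,23]

Site scan:
  VbrV GGTCAA/2: at [94, 159] ⇒ [96, 161]
  IvoV CCCGCCAA/6: at [50, 66, 102] ⇒ [56, 72, 108]
  XjeV GATCCGC/5: at [1, 13, 31] ⇒ [6, 18, 36]
  OquIV CCATTGC/6: at [24, 112, 128, 147, 184] ⇒ [30, 118, 134, 153, 190]
  FykV GTTCGG/5: at [77, 85, 141, 168] ⇒ [82, 90, 146, 173]

All cut coordinates (distinct, sorted): [6, 18, 30, 36, 56, 72, 82, 90, 96, 108, 118, 134, 146, 153, 161, 173, 190]

Fragment lengths:
  [0,6): 6 bp
  [6,18): 12 bp
  [18,30): 12 bp
  [30,36): 6 bp
  [36,56): 20 bp
  [56,72): 16 bp
  [72,82): 10 bp
  [82,90): 8 bp
  [90,96): 6 bp
  [96,108): 12 bp
  [108,118): 10 bp
  [118,134): 16 bp
  [134,146): 12 bp
  [146,153): 7 bp
  [153,161): 8 bp
  [161,173): 12 bp
  [173,190): 17 bp
  [190,213): 23 bp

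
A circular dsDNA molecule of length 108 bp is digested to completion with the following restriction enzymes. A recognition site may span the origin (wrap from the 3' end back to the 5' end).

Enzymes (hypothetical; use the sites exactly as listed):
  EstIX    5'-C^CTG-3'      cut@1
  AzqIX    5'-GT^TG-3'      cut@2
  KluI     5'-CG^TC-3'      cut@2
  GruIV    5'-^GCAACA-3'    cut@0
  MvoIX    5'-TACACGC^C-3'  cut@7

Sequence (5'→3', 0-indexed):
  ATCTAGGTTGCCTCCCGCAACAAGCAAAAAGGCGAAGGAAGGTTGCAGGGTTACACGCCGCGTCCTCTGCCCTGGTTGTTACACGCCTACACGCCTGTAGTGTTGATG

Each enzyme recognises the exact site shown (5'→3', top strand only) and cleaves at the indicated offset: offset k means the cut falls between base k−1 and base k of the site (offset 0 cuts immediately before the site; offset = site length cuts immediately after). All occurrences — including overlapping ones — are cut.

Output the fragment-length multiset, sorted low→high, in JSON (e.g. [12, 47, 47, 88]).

Per-enzyme occurrences:
  EstIX (CCTG, off=1): starts [70, 93] → cuts [71, 94]
  AzqIX (GTTG, off=2): starts [6, 41, 74, 101] → cuts [8, 43, 76, 103]
  KluI (CGTC, off=2): starts [60] → cuts [62]
  GruIV (GCAACA, off=0): starts [16] → cuts [16]
  MvoIX (TACACGCC, off=7): starts [51, 79, 87] → cuts [58, 86, 94]

All cut coordinates (distinct, sorted): [8, 16, 43, 58, 62, 71, 76, 86, 94, 103]

Fragment lengths:
  8→16: 8 bp
  16→43: 27 bp
  43→58: 15 bp
  58→62: 4 bp
  62→71: 9 bp
  71→76: 5 bp
  76→86: 10 bp
  86→94: 8 bp
  94→103: 9 bp
  103→8 (wrap): 108-103+8 = 13 bp

[4,5,8,8,9,9,10,13,15,27]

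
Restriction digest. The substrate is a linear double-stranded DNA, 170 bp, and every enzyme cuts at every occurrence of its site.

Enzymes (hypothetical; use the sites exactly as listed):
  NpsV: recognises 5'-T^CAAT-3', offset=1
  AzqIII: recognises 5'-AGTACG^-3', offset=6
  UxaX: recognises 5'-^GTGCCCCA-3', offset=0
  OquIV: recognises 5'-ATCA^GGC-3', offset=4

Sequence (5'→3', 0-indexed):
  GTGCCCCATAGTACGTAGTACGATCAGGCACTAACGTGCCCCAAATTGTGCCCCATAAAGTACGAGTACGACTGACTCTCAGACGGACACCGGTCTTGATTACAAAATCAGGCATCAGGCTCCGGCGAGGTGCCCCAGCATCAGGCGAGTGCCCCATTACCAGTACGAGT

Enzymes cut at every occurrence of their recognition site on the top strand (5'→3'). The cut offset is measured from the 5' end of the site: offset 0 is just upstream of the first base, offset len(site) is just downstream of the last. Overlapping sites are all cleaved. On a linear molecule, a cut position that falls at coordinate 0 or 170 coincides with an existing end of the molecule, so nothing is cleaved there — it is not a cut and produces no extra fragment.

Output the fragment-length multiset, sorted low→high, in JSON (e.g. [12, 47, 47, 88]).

Site scan:
  NpsV (TCAAT, off=1): no sites
  AzqIII AGTACG/6: at [9, 16, 58, 64, 161] ⇒ [15, 22, 64, 70, 167]
  UxaX GTGCCCCA/0: at [0, 35, 47, 129, 148] ⇒ [35, 47, 129, 148] (position 0 is a terminus of the linear molecule — no cut)
  OquIV ATCAGGC/4: at [22, 106, 113, 139] ⇒ [26, 110, 117, 143]

Pooled cuts: [15, 22, 26, 35, 47, 64, 70, 110, 117, 129, 143, 148, 167]

Fragment lengths:
  [0,15): 15 bp
  [15,22): 7 bp
  [22,26): 4 bp
  [26,35): 9 bp
  [35,47): 12 bp
  [47,64): 17 bp
  [64,70): 6 bp
  [70,110): 40 bp
  [110,117): 7 bp
  [117,129): 12 bp
  [129,143): 14 bp
  [143,148): 5 bp
  [148,167): 19 bp
  [167,170): 3 bp

[3,4,5,6,7,7,9,12,12,14,15,17,19,40]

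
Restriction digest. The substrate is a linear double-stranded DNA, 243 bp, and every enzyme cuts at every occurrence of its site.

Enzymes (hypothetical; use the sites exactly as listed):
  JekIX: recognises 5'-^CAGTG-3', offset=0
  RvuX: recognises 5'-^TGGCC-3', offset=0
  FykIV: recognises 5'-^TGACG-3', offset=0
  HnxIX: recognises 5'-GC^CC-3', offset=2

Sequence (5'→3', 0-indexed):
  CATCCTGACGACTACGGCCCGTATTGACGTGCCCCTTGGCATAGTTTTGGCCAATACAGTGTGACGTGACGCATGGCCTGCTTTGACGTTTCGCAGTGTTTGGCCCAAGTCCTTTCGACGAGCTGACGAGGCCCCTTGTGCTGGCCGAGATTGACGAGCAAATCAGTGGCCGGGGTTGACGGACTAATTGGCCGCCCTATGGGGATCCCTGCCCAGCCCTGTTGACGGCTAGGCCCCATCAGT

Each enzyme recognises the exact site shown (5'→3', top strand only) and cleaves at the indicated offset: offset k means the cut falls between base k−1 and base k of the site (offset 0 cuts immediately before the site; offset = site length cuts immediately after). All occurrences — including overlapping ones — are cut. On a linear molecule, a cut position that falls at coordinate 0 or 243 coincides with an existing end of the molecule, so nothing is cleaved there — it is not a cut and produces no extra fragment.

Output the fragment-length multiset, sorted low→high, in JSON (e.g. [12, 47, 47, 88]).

Per-enzyme occurrences:
  JekIX CAGTG/0: at [56, 93, 163] ⇒ [56, 93, 163]
  RvuX TGGCC/0: at [47, 73, 100, 141, 166, 188] ⇒ [47, 73, 100, 141, 166, 188]
  FykIV TGACG/0: at [5, 24, 61, 66, 83, 123, 151, 176, 222] ⇒ [5, 24, 61, 66, 83, 123, 151, 176, 222]
  HnxIX GCCC/2: at [16, 30, 102, 130, 193, 210, 215, 232] ⇒ [18, 32, 104, 132, 195, 212, 217, 234]

Pooled cuts: [5, 18, 24, 32, 47, 56, 61, 66, 73, 83, 93, 100, 104, 123, 132, 141, 151, 163, 166, 176, 188, 195, 212, 217, 222, 234]

Fragment lengths:
  [0,5): 5 bp
  [5,18): 13 bp
  [18,24): 6 bp
  [24,32): 8 bp
  [32,47): 15 bp
  [47,56): 9 bp
  [56,61): 5 bp
  [61,66): 5 bp
  [66,73): 7 bp
  [73,83): 10 bp
  [83,93): 10 bp
  [93,100): 7 bp
  [100,104): 4 bp
  [104,123): 19 bp
  [123,132): 9 bp
  [132,141): 9 bp
  [141,151): 10 bp
  [151,163): 12 bp
  [163,166): 3 bp
  [166,176): 10 bp
  [176,188): 12 bp
  [188,195): 7 bp
  [195,212): 17 bp
  [212,217): 5 bp
  [217,222): 5 bp
  [222,234): 12 bp
  [234,243): 9 bp

[3,4,5,5,5,5,5,6,7,7,7,8,9,9,9,9,10,10,10,10,12,12,12,13,15,17,19]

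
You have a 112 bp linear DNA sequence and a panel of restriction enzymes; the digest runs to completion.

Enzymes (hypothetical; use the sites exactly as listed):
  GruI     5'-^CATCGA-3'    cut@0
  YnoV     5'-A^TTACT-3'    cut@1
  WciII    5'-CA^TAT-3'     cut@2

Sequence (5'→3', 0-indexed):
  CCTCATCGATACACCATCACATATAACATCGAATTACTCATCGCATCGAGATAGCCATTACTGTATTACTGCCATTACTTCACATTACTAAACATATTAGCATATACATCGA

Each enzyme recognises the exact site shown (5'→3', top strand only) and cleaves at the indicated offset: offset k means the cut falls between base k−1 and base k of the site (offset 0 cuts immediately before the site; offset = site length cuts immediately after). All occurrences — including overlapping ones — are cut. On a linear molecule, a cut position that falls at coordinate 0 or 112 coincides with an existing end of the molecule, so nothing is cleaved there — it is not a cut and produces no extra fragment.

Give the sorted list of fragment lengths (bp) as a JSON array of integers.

Site scan:
  GruI (CATCGA, off=0): starts [3, 26, 43, 106] → cuts [3, 26, 43, 106]
  YnoV (ATTACT, off=1): starts [32, 56, 64, 73, 83] → cuts [33, 57, 65, 74, 84]
  WciII (CATAT, off=2): starts [19, 92, 100] → cuts [21, 94, 102]

All cut coordinates (distinct, sorted): [3, 21, 26, 33, 43, 57, 65, 74, 84, 94, 102, 106]

Fragments:
  [0,3): 3 bp
  [3,21): 18 bp
  [21,26): 5 bp
  [26,33): 7 bp
  [33,43): 10 bp
  [43,57): 14 bp
  [57,65): 8 bp
  [65,74): 9 bp
  [74,84): 10 bp
  [84,94): 10 bp
  [94,102): 8 bp
  [102,106): 4 bp
  [106,112): 6 bp

[3,4,5,6,7,8,8,9,10,10,10,14,18]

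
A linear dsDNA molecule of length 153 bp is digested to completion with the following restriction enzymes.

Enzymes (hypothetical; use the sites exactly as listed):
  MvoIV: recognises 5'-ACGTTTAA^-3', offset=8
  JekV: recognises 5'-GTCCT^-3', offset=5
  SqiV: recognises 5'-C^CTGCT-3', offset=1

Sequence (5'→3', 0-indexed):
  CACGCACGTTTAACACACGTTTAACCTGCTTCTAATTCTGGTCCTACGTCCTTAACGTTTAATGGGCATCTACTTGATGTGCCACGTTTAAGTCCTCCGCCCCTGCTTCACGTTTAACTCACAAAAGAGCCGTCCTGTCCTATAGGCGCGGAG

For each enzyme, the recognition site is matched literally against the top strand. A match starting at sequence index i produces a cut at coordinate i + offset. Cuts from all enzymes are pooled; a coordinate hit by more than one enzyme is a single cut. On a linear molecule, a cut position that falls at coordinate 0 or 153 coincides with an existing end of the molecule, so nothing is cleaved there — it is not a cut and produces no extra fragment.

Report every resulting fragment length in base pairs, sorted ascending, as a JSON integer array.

[1,5,5,6,7,10,11,12,13,15,19,20,29]

Per-enzyme occurrences:
  MvoIV (ACGTTTAA, off=8): starts [5, 16, 54, 83, 109] → cuts [13, 24, 62, 91, 117]
  JekV (GTCCT, off=5): starts [40, 47, 91, 131, 136] → cuts [45, 52, 96, 136, 141]
  SqiV (CCTGCT, off=1): starts [24, 101] → cuts [25, 102]

Pooled cuts: [13, 24, 25, 45, 52, 62, 91, 96, 102, 117, 136, 141]

Fragments:
  [0,13): 13 bp
  [13,24): 11 bp
  [24,25): 1 bp
  [25,45): 20 bp
  [45,52): 7 bp
  [52,62): 10 bp
  [62,91): 29 bp
  [91,96): 5 bp
  [96,102): 6 bp
  [102,117): 15 bp
  [117,136): 19 bp
  [136,141): 5 bp
  [141,153): 12 bp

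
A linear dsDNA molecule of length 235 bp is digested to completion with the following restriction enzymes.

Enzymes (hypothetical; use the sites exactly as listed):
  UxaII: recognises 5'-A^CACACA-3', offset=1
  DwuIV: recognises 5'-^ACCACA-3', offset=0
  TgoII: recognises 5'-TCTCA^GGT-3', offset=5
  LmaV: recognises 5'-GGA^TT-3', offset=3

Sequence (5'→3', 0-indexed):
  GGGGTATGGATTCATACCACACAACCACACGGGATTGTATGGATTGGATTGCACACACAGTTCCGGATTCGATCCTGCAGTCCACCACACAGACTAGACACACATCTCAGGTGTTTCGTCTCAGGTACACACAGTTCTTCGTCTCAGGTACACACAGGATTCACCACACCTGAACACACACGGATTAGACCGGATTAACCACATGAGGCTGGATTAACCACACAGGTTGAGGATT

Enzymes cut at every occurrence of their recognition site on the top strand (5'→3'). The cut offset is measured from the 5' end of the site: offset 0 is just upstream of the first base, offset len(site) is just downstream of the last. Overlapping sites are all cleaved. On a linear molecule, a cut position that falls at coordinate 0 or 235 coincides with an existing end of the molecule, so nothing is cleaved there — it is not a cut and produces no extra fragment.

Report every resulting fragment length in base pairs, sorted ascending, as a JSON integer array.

[2,3,3,3,4,4,5,5,5,8,9,9,10,10,10,11,11,12,14,14,15,16,16,17,19]

Site scan:
  UxaII (ACACACA, off=1): starts [52, 97, 126, 149, 173] → cuts [53, 98, 127, 150, 174]
  DwuIV (ACCACA, off=0): starts [15, 23, 83, 162, 197, 216] → cuts [15, 23, 83, 162, 197, 216]
  TgoII (TCTCAGGT, off=5): starts [104, 118, 141] → cuts [109, 123, 146]
  LmaV (GGATT, off=3): starts [7, 31, 40, 45, 64, 156, 181, 191, 210, 230] → cuts [10, 34, 43, 48, 67, 159, 184, 194, 213, 233]

Pooled cuts: [10, 15, 23, 34, 43, 48, 53, 67, 83, 98, 109, 123, 127, 146, 150, 159, 162, 174, 184, 194, 197, 213, 216, 233]

Fragments:
  [0,10): 10 bp
  [10,15): 5 bp
  [15,23): 8 bp
  [23,34): 11 bp
  [34,43): 9 bp
  [43,48): 5 bp
  [48,53): 5 bp
  [53,67): 14 bp
  [67,83): 16 bp
  [83,98): 15 bp
  [98,109): 11 bp
  [109,123): 14 bp
  [123,127): 4 bp
  [127,146): 19 bp
  [146,150): 4 bp
  [150,159): 9 bp
  [159,162): 3 bp
  [162,174): 12 bp
  [174,184): 10 bp
  [184,194): 10 bp
  [194,197): 3 bp
  [197,213): 16 bp
  [213,216): 3 bp
  [216,233): 17 bp
  [233,235): 2 bp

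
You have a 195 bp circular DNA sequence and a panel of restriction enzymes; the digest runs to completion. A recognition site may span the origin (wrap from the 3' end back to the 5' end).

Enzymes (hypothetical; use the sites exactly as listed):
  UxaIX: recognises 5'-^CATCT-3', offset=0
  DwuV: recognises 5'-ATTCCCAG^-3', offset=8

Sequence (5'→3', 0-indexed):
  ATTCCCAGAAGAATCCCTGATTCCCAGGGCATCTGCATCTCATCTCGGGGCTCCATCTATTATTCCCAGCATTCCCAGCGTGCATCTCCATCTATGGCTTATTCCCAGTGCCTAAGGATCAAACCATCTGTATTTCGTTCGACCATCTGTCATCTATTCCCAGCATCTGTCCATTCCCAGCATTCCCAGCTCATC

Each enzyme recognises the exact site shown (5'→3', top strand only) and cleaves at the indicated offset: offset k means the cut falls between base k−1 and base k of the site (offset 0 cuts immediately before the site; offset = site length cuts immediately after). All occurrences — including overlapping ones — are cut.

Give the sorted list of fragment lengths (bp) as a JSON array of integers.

[2,4,5,6,6,7,9,9,13,13,14,16,16,17,19,19,20]

Site scan:
  UxaIX (CATCT, off=0): starts [29, 35, 40, 53, 82, 88, 124, 143, 150, 163] → cuts [29, 35, 40, 53, 82, 88, 124, 143, 150, 163]
  DwuV (ATTCCCAG, off=8): starts [0, 19, 61, 70, 100, 155, 172, 181] → cuts [8, 27, 69, 78, 108, 163, 180, 189]

All cut coordinates (distinct, sorted): [8, 27, 29, 35, 40, 53, 69, 78, 82, 88, 108, 124, 143, 150, 163, 180, 189]

Fragments:
  8→27: 19 bp
  27→29: 2 bp
  29→35: 6 bp
  35→40: 5 bp
  40→53: 13 bp
  53→69: 16 bp
  69→78: 9 bp
  78→82: 4 bp
  82→88: 6 bp
  88→108: 20 bp
  108→124: 16 bp
  124→143: 19 bp
  143→150: 7 bp
  150→163: 13 bp
  163→180: 17 bp
  180→189: 9 bp
  189→8 (wrap): 195-189+8 = 14 bp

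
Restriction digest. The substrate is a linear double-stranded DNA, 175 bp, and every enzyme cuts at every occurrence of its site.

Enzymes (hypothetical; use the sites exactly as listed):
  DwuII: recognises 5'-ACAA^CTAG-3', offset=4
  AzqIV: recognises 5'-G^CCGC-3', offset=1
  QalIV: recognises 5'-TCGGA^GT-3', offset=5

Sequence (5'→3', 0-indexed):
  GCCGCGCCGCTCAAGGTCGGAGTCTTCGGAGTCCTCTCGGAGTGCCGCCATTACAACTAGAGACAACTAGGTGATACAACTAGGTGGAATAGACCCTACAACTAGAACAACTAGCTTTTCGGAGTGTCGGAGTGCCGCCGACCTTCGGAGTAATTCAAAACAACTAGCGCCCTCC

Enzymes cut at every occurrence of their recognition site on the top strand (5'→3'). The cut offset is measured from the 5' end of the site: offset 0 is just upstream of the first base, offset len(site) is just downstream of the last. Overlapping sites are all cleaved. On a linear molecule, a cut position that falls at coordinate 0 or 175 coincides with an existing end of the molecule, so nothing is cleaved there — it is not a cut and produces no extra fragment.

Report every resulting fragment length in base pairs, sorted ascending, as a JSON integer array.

[1,3,3,5,8,9,9,10,11,12,12,13,13,14,15,15,22]

Scan for sites:
  DwuII (ACAACTAG, off=4): starts [52, 62, 75, 97, 106, 159] → cuts [56, 66, 79, 101, 110, 163]
  AzqIV (GCCGC, off=1): starts [0, 5, 43, 133] → cuts [1, 6, 44, 134]
  QalIV (TCGGAGT, off=5): starts [16, 25, 36, 118, 126, 144] → cuts [21, 30, 41, 123, 131, 149]

Pooled cuts: [1, 6, 21, 30, 41, 44, 56, 66, 79, 101, 110, 123, 131, 134, 149, 163]

Fragment lengths:
  [0,1): 1 bp
  [1,6): 5 bp
  [6,21): 15 bp
  [21,30): 9 bp
  [30,41): 11 bp
  [41,44): 3 bp
  [44,56): 12 bp
  [56,66): 10 bp
  [66,79): 13 bp
  [79,101): 22 bp
  [101,110): 9 bp
  [110,123): 13 bp
  [123,131): 8 bp
  [131,134): 3 bp
  [134,149): 15 bp
  [149,163): 14 bp
  [163,175): 12 bp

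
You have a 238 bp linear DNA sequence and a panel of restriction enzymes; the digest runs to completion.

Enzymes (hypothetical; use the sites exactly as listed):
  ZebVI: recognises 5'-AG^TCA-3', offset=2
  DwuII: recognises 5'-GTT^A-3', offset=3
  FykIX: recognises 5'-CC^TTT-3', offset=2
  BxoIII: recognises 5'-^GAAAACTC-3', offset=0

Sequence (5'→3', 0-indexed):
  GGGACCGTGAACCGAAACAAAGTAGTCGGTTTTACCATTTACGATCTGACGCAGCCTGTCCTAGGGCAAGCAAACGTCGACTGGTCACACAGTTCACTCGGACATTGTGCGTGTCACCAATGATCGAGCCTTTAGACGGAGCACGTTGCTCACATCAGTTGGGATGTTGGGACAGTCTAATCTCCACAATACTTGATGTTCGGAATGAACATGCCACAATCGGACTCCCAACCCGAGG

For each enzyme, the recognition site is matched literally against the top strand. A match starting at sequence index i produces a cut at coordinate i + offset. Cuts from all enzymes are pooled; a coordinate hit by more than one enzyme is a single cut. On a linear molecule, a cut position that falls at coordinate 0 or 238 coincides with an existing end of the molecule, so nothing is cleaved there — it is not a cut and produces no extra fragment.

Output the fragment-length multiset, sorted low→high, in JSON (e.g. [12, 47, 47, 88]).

[108,130]

Scan for sites:
  ZebVI (AGTCA, off=2): no sites
  DwuII (GTTA, off=3): no sites
  FykIX CCTTT/2: at [128] ⇒ [130]
  BxoIII (GAAAACTC, off=0): no sites

Pooled cuts: [130]

Fragments:
  [0,130): 130 bp
  [130,238): 108 bp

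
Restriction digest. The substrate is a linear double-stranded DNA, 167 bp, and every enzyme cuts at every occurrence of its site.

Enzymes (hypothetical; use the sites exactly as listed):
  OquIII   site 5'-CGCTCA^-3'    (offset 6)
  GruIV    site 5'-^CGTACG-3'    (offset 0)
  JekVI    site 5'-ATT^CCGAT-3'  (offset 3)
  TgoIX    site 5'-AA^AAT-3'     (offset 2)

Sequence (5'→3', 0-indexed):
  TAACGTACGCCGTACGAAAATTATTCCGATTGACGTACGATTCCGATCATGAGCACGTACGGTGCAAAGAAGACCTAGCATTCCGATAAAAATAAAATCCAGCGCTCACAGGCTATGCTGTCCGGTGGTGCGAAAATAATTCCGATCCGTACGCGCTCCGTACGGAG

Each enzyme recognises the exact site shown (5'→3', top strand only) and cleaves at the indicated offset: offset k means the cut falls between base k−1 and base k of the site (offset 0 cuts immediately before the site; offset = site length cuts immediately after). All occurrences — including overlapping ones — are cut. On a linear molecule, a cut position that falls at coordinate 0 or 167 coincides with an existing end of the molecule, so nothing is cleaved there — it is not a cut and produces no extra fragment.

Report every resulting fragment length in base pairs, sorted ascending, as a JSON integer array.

Scan for sites:
  OquIII CGCTCA/6: at [102] ⇒ [108]
  GruIV CGTACG/0: at [3, 10, 33, 55, 147, 158] ⇒ [3, 10, 33, 55, 147, 158]
  JekVI ATTCCGAT/3: at [22, 39, 79, 138] ⇒ [25, 42, 82, 141]
  TgoIX AAAAT/2: at [16, 88, 93, 132] ⇒ [18, 90, 95, 134]

Pooled cuts: [3, 10, 18, 25, 33, 42, 55, 82, 90, 95, 108, 134, 141, 147, 158]

Fragment lengths:
  [0,3): 3 bp
  [3,10): 7 bp
  [10,18): 8 bp
  [18,25): 7 bp
  [25,33): 8 bp
  [33,42): 9 bp
  [42,55): 13 bp
  [55,82): 27 bp
  [82,90): 8 bp
  [90,95): 5 bp
  [95,108): 13 bp
  [108,134): 26 bp
  [134,141): 7 bp
  [141,147): 6 bp
  [147,158): 11 bp
  [158,167): 9 bp

[3,5,6,7,7,7,8,8,8,9,9,11,13,13,26,27]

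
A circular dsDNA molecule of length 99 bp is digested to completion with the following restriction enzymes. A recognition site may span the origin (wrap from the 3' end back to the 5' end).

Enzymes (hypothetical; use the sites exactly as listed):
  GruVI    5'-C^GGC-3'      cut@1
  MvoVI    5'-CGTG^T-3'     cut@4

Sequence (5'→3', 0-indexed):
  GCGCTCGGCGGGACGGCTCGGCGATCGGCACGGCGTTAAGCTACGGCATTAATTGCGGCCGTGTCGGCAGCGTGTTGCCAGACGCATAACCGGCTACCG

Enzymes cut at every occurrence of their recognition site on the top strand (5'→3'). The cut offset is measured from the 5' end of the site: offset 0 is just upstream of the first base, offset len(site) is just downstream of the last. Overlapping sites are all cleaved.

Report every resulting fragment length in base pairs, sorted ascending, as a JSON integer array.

[2,5,5,7,7,7,7,8,9,12,13,17]

Scan for sites:
  GruVI CGGC/1: at [5, 13, 18, 25, 30, 43, 55, 64, 90, 97] ⇒ [6, 14, 19, 26, 31, 44, 56, 65, 91, 98]
  MvoVI CGTGT/4: at [59, 70] ⇒ [63, 74]

Pooled cuts: [6, 14, 19, 26, 31, 44, 56, 63, 65, 74, 91, 98]

Fragment lengths:
  6→14: 8 bp
  14→19: 5 bp
  19→26: 7 bp
  26→31: 5 bp
  31→44: 13 bp
  44→56: 12 bp
  56→63: 7 bp
  63→65: 2 bp
  65→74: 9 bp
  74→91: 17 bp
  91→98: 7 bp
  98→6 (wrap): 99-98+6 = 7 bp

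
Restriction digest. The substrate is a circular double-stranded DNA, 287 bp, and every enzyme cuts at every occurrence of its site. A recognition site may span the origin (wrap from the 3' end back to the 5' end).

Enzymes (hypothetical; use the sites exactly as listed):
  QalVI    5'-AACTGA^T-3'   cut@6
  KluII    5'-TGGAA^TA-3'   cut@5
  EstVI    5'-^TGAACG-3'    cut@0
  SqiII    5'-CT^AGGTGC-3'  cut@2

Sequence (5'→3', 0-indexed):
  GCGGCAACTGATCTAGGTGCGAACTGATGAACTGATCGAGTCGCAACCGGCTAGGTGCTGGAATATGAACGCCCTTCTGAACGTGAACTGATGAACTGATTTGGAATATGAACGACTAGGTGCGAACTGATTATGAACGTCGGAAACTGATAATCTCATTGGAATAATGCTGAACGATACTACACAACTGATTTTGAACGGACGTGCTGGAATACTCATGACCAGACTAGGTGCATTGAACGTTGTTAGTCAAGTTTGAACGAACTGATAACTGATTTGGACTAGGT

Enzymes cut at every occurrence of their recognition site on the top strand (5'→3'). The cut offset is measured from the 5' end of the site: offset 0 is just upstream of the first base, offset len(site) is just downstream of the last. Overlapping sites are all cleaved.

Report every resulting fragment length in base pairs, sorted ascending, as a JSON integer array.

Scan for sites:
  QalVI AACTGAT/6: at [5, 21, 29, 85, 93, 124, 144, 185, 262, 269] ⇒ [11, 27, 35, 91, 99, 130, 150, 191, 268, 275]
  KluII TGGAATA/5: at [58, 101, 159, 207] ⇒ [63, 106, 164, 212]
  EstVI TGAACG/0: at [65, 77, 108, 133, 170, 194, 236, 256] ⇒ [65, 77, 108, 133, 170, 194, 236, 256]
  SqiII CTAGGTGC/2: at [12, 50, 115, 226, 281] ⇒ [14, 52, 117, 228, 283]

All cut coordinates (distinct, sorted): [11, 14, 27, 35, 52, 63, 65, 77, 91, 99, 106, 108, 117, 130, 133, 150, 164, 170, 191, 194, 212, 228, 236, 256, 268, 275, 283]

Fragments:
  11→14: 3 bp
  14→27: 13 bp
  27→35: 8 bp
  35→52: 17 bp
  52→63: 11 bp
  63→65: 2 bp
  65→77: 12 bp
  77→91: 14 bp
  91→99: 8 bp
  99→106: 7 bp
  106→108: 2 bp
  108→117: 9 bp
  117→130: 13 bp
  130→133: 3 bp
  133→150: 17 bp
  150→164: 14 bp
  164→170: 6 bp
  170→191: 21 bp
  191→194: 3 bp
  194→212: 18 bp
  212→228: 16 bp
  228→236: 8 bp
  236→256: 20 bp
  256→268: 12 bp
  268→275: 7 bp
  275→283: 8 bp
  283→11 (wrap): 287-283+11 = 15 bp

[2,2,3,3,3,6,7,7,8,8,8,8,9,11,12,12,13,13,14,14,15,16,17,17,18,20,21]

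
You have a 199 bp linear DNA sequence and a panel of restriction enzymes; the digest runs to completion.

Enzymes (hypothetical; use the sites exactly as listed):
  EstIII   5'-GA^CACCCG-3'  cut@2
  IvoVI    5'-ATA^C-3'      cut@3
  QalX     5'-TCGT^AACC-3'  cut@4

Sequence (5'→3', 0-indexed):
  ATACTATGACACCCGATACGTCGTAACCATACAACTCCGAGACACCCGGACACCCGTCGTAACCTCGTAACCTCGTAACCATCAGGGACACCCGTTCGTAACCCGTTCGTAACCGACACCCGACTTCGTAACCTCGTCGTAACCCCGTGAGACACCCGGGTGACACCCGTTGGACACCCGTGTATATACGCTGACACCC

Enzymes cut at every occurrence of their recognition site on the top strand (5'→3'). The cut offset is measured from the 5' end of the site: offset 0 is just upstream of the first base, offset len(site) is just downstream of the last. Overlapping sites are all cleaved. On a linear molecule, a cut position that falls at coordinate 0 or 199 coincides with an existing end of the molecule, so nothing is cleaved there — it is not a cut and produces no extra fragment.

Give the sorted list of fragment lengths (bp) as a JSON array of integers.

Per-enzyme occurrences:
  EstIII (GACACCCG, off=2): starts [7, 40, 48, 86, 114, 150, 161, 172] → cuts [9, 42, 50, 88, 116, 152, 163, 174]
  IvoVI (ATAC, off=3): starts [0, 15, 28, 185] → cuts [3, 18, 31, 188]
  QalX (TCGTAACC, off=4): starts [20, 56, 64, 72, 95, 106, 125, 136] → cuts [24, 60, 68, 76, 99, 110, 129, 140]

All cut coordinates (distinct, sorted): [3, 9, 18, 24, 31, 42, 50, 60, 68, 76, 88, 99, 110, 116, 129, 140, 152, 163, 174, 188]

Fragment lengths:
  [0,3): 3 bp
  [3,9): 6 bp
  [9,18): 9 bp
  [18,24): 6 bp
  [24,31): 7 bp
  [31,42): 11 bp
  [42,50): 8 bp
  [50,60): 10 bp
  [60,68): 8 bp
  [68,76): 8 bp
  [76,88): 12 bp
  [88,99): 11 bp
  [99,110): 11 bp
  [110,116): 6 bp
  [116,129): 13 bp
  [129,140): 11 bp
  [140,152): 12 bp
  [152,163): 11 bp
  [163,174): 11 bp
  [174,188): 14 bp
  [188,199): 11 bp

[3,6,6,6,7,8,8,8,9,10,11,11,11,11,11,11,11,12,12,13,14]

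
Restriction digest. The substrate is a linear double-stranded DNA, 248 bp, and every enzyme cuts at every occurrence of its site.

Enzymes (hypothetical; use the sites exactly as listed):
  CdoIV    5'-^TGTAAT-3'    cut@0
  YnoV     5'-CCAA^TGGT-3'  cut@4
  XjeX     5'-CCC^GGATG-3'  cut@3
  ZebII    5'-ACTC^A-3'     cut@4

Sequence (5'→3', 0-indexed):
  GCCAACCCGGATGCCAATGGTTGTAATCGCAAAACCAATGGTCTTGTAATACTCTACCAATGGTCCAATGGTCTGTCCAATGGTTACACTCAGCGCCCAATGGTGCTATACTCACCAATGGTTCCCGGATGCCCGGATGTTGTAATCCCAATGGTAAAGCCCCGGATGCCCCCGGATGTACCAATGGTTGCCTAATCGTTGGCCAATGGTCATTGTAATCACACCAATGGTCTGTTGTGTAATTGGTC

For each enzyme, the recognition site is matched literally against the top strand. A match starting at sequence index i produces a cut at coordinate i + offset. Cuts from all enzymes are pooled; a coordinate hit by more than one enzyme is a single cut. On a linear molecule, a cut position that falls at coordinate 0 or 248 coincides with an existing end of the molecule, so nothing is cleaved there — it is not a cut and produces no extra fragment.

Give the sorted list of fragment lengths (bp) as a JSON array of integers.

Scan for sites:
  CdoIV TGTAAT/0: at [21, 44, 140, 213, 237] ⇒ [21, 44, 140, 213, 237]
  YnoV CCAATGGT/4: at [13, 34, 56, 64, 76, 96, 114, 147, 180, 202, 223] ⇒ [17, 38, 60, 68, 80, 100, 118, 151, 184, 206, 227]
  XjeX CCCGGATG/3: at [5, 123, 131, 160, 170] ⇒ [8, 126, 134, 163, 173]
  ZebII ACTCA/4: at [87, 109] ⇒ [91, 113]

Pooled cuts: [8, 17, 21, 38, 44, 60, 68, 80, 91, 100, 113, 118, 126, 134, 140, 151, 163, 173, 184, 206, 213, 227, 237]

Fragment lengths:
  [0,8): 8 bp
  [8,17): 9 bp
  [17,21): 4 bp
  [21,38): 17 bp
  [38,44): 6 bp
  [44,60): 16 bp
  [60,68): 8 bp
  [68,80): 12 bp
  [80,91): 11 bp
  [91,100): 9 bp
  [100,113): 13 bp
  [113,118): 5 bp
  [118,126): 8 bp
  [126,134): 8 bp
  [134,140): 6 bp
  [140,151): 11 bp
  [151,163): 12 bp
  [163,173): 10 bp
  [173,184): 11 bp
  [184,206): 22 bp
  [206,213): 7 bp
  [213,227): 14 bp
  [227,237): 10 bp
  [237,248): 11 bp

[4,5,6,6,7,8,8,8,8,9,9,10,10,11,11,11,11,12,12,13,14,16,17,22]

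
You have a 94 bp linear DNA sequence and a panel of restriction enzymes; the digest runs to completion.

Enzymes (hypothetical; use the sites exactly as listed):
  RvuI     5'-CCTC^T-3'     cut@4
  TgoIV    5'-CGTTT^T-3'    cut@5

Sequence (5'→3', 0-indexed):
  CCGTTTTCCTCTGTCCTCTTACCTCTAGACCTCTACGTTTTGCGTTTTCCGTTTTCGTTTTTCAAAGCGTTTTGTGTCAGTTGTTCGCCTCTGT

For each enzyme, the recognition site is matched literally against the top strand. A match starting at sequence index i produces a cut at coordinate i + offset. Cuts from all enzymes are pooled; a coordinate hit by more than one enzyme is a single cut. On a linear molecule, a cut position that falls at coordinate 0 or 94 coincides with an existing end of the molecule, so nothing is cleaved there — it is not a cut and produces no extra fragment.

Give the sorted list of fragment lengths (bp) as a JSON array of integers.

Site scan:
  RvuI (CCTCT, off=4): starts [7, 14, 21, 29, 87] → cuts [11, 18, 25, 33, 91]
  TgoIV (CGTTTT, off=5): starts [1, 35, 42, 49, 55, 67] → cuts [6, 40, 47, 54, 60, 72]

All cut coordinates (distinct, sorted): [6, 11, 18, 25, 33, 40, 47, 54, 60, 72, 91]

Fragment lengths:
  [0,6): 6 bp
  [6,11): 5 bp
  [11,18): 7 bp
  [18,25): 7 bp
  [25,33): 8 bp
  [33,40): 7 bp
  [40,47): 7 bp
  [47,54): 7 bp
  [54,60): 6 bp
  [60,72): 12 bp
  [72,91): 19 bp
  [91,94): 3 bp

[3,5,6,6,7,7,7,7,7,8,12,19]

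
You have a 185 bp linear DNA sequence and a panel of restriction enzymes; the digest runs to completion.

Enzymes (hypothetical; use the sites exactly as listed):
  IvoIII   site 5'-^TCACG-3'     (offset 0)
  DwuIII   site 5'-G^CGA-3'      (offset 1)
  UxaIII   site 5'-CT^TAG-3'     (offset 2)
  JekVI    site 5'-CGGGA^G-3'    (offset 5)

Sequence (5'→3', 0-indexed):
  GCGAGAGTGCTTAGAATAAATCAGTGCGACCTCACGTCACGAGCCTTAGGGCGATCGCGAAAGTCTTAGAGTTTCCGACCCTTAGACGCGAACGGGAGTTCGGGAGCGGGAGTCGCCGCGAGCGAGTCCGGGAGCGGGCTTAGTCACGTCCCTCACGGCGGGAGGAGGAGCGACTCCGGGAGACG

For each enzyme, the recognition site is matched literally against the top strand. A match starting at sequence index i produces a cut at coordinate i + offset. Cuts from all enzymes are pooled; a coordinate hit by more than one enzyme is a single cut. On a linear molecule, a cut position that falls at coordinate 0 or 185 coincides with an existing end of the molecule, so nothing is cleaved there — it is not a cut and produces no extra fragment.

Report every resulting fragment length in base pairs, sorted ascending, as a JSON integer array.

[1,3,4,4,5,5,5,6,6,6,7,7,7,8,9,9,9,10,10,11,11,11,15,16]

Site scan:
  IvoIII TCACG/0: at [31, 36, 143, 152] ⇒ [31, 36, 143, 152]
  DwuIII GCGA/1: at [0, 25, 50, 56, 87, 117, 121, 169] ⇒ [1, 26, 51, 57, 88, 118, 122, 170]
  UxaIII CTTAG/2: at [9, 44, 64, 80, 138] ⇒ [11, 46, 66, 82, 140]
  JekVI CGGGAG/5: at [92, 100, 106, 128, 158, 176] ⇒ [97, 105, 111, 133, 163, 181]

All cut coordinates (distinct, sorted): [1, 11, 26, 31, 36, 46, 51, 57, 66, 82, 88, 97, 105, 111, 118, 122, 133, 140, 143, 152, 163, 170, 181]

Fragment lengths:
  [0,1): 1 bp
  [1,11): 10 bp
  [11,26): 15 bp
  [26,31): 5 bp
  [31,36): 5 bp
  [36,46): 10 bp
  [46,51): 5 bp
  [51,57): 6 bp
  [57,66): 9 bp
  [66,82): 16 bp
  [82,88): 6 bp
  [88,97): 9 bp
  [97,105): 8 bp
  [105,111): 6 bp
  [111,118): 7 bp
  [118,122): 4 bp
  [122,133): 11 bp
  [133,140): 7 bp
  [140,143): 3 bp
  [143,152): 9 bp
  [152,163): 11 bp
  [163,170): 7 bp
  [170,181): 11 bp
  [181,185): 4 bp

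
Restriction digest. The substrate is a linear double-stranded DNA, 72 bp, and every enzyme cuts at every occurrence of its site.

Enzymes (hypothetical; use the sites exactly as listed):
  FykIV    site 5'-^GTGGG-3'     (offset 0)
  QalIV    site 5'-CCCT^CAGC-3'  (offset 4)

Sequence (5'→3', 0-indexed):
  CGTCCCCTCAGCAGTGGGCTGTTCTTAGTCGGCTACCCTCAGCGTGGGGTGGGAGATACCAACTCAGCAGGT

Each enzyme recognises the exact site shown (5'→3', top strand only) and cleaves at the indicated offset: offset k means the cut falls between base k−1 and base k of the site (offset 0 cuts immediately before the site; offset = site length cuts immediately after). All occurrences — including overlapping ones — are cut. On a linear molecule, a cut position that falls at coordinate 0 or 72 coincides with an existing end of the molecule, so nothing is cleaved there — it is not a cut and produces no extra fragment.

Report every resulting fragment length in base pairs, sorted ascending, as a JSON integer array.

Per-enzyme occurrences:
  FykIV (GTGGG, off=0): starts [13, 43, 48] → cuts [13, 43, 48]
  QalIV (CCCTCAGC, off=4): starts [4, 35] → cuts [8, 39]

Pooled cuts: [8, 13, 39, 43, 48]

Fragment lengths:
  [0,8): 8 bp
  [8,13): 5 bp
  [13,39): 26 bp
  [39,43): 4 bp
  [43,48): 5 bp
  [48,72): 24 bp

[4,5,5,8,24,26]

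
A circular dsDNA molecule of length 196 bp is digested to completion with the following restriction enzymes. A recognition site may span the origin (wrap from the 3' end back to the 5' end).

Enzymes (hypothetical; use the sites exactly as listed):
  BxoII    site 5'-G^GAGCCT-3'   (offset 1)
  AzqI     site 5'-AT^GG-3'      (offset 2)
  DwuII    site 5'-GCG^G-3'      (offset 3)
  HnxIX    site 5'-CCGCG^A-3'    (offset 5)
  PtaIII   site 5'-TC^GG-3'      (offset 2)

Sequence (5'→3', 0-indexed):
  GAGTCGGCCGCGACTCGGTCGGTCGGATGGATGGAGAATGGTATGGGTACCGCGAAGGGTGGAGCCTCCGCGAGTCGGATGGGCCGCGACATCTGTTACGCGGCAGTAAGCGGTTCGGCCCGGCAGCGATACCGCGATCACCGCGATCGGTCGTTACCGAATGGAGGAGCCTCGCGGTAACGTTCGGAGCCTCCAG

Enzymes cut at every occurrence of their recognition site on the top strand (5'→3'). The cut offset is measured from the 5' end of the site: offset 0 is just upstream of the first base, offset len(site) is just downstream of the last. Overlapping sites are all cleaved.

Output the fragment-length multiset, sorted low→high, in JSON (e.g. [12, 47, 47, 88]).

[1,3,4,4,4,4,4,4,4,4,4,5,7,7,7,8,9,9,10,10,10,11,14,14,15,20]

Scan for sites:
  BxoII GGAGCCT/1: at [60, 165, 185] ⇒ [61, 166, 186]
  AzqI ATGG/2: at [26, 30, 37, 42, 78, 160] ⇒ [28, 32, 39, 44, 80, 162]
  DwuII GCGG/3: at [99, 109, 173] ⇒ [102, 112, 176]
  HnxIX CCGCGA/5: at [7, 49, 67, 83, 131, 140] ⇒ [12, 54, 72, 88, 136, 145]
  PtaIII TCGG/2: at [3, 14, 18, 22, 74, 114, 146, 183] ⇒ [5, 16, 20, 24, 76, 116, 148, 185]

Pooled cuts: [5, 12, 16, 20, 24, 28, 32, 39, 44, 54, 61, 72, 76, 80, 88, 102, 112, 116, 136, 145, 148, 162, 166, 176, 185, 186]

Fragments:
  5→12: 7 bp
  12→16: 4 bp
  16→20: 4 bp
  20→24: 4 bp
  24→28: 4 bp
  28→32: 4 bp
  32→39: 7 bp
  39→44: 5 bp
  44→54: 10 bp
  54→61: 7 bp
  61→72: 11 bp
  72→76: 4 bp
  76→80: 4 bp
  80→88: 8 bp
  88→102: 14 bp
  102→112: 10 bp
  112→116: 4 bp
  116→136: 20 bp
  136→145: 9 bp
  145→148: 3 bp
  148→162: 14 bp
  162→166: 4 bp
  166→176: 10 bp
  176→185: 9 bp
  185→186: 1 bp
  186→5 (wrap): 196-186+5 = 15 bp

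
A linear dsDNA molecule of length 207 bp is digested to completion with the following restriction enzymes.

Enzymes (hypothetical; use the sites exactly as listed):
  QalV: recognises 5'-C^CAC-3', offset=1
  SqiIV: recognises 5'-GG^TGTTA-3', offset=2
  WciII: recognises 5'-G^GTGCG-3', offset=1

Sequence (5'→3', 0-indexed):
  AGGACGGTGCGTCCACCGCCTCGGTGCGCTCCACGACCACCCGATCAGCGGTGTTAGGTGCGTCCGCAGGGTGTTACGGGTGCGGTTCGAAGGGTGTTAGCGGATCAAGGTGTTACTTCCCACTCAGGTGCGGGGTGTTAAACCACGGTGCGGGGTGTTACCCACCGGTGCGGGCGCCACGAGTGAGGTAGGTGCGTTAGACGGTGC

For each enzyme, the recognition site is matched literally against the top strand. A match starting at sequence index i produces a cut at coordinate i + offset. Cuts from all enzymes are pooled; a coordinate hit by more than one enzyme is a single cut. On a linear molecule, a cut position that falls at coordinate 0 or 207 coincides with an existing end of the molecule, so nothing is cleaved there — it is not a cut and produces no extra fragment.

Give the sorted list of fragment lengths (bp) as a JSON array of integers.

Per-enzyme occurrences:
  QalV (CCAC, off=1): starts [12, 30, 36, 119, 142, 161, 176] → cuts [13, 31, 37, 120, 143, 162, 177]
  SqiIV (GGTGTTA, off=2): starts [49, 69, 92, 108, 133, 153] → cuts [51, 71, 94, 110, 135, 155]
  WciII (GGTGCG, off=1): starts [5, 22, 56, 78, 126, 146, 166, 190] → cuts [6, 23, 57, 79, 127, 147, 167, 191]

Pooled cuts: [6, 13, 23, 31, 37, 51, 57, 71, 79, 94, 110, 120, 127, 135, 143, 147, 155, 162, 167, 177, 191]

Fragment lengths:
  [0,6): 6 bp
  [6,13): 7 bp
  [13,23): 10 bp
  [23,31): 8 bp
  [31,37): 6 bp
  [37,51): 14 bp
  [51,57): 6 bp
  [57,71): 14 bp
  [71,79): 8 bp
  [79,94): 15 bp
  [94,110): 16 bp
  [110,120): 10 bp
  [120,127): 7 bp
  [127,135): 8 bp
  [135,143): 8 bp
  [143,147): 4 bp
  [147,155): 8 bp
  [155,162): 7 bp
  [162,167): 5 bp
  [167,177): 10 bp
  [177,191): 14 bp
  [191,207): 16 bp

[4,5,6,6,6,7,7,7,8,8,8,8,8,10,10,10,14,14,14,15,16,16]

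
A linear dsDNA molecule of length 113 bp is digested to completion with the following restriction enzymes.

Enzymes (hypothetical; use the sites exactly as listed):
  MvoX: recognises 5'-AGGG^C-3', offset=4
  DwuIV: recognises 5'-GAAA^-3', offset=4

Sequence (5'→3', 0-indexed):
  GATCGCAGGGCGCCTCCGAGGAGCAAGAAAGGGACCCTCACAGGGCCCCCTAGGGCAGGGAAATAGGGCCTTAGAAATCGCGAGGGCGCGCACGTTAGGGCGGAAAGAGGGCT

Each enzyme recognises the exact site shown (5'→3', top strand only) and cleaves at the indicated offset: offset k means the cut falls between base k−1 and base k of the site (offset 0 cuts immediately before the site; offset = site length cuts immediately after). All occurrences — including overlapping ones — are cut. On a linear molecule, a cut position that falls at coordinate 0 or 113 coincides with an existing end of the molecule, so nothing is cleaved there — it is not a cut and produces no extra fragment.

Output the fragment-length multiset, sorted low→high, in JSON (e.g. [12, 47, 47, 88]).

[2,5,5,6,8,9,9,10,10,14,15,20]

Site scan:
  MvoX AGGGC/4: at [6, 41, 51, 64, 82, 96, 107] ⇒ [10, 45, 55, 68, 86, 100, 111]
  DwuIV GAAA/4: at [26, 59, 73, 102] ⇒ [30, 63, 77, 106]

All cut coordinates (distinct, sorted): [10, 30, 45, 55, 63, 68, 77, 86, 100, 106, 111]

Fragments:
  [0,10): 10 bp
  [10,30): 20 bp
  [30,45): 15 bp
  [45,55): 10 bp
  [55,63): 8 bp
  [63,68): 5 bp
  [68,77): 9 bp
  [77,86): 9 bp
  [86,100): 14 bp
  [100,106): 6 bp
  [106,111): 5 bp
  [111,113): 2 bp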